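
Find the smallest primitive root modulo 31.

3

φ(31) = 31 − 1 = 30 = 2 · 3 · 5.
Test candidates g = 2, 3, … against the prime factors q ∈ {2, 3, 5} of φ(31): g is a generator iff g^(30/q) ≢ 1 for every such q.
g = 2: 2^15 ≡ 1 — hits 1, so not a primitive root.
g = 3: 3^15 ≡ 30; 3^10 ≡ 25; 3^6 ≡ 16 — none is 1, so 3 is a primitive root.
The smallest primitive root modulo 31 is 3.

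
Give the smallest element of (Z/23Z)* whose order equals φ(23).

φ(23) = 23 − 1 = 22 = 2 · 11.
g is a primitive root iff g^(22/q) ≢ 1 (mod 23) for each prime q ∈ {2, 11}.
g = 2: 2^11 ≡ 1 — hits 1, so not a primitive root.
g = 3: 3^11 ≡ 1 — hits 1, so not a primitive root.
g = 4: 4^11 ≡ 1 — hits 1, so not a primitive root.
g = 5: 5^11 ≡ 22; 5^2 ≡ 2 — none is 1, so 5 is a primitive root.
So 5 is the smallest generator of (Z/23Z)^×.

5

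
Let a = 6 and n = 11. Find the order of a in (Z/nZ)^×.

10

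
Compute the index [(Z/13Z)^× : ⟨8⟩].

By Lagrange's theorem, ord_13(8) divides φ(13) = 13 − 1 = 12 = 2^2 · 3.
Divisors of 12: 1, 2, 3, 4, 6, 12.
Evaluate successive powers at the divisors of 12:
8^1 ≡ 8
8^2 ≡ 12
8^3 ≡ 5
8^4 ≡ 1
The order of 8 is 4, so the subgroup it generates has 4 elements.
The index is φ(13) / ord(8) = 12 / 4 = 3.

3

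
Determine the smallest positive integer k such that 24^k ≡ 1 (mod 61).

20

The order of 24 must divide φ(61) = 61 − 1 = 60 = 2^2 · 3 · 5.
Divisors of 60: 1, 2, 3, 4, 5, 6, 10, 12, 15, 20, 30, 60.
Compute 24^d (mod 61) for the divisors d until we hit 1:
24^1 ≡ 24 (mod 61)
24^2 ≡ 27 (mod 61)
24^3 ≡ 38 (mod 61)
24^4 ≡ 58 (mod 61)
24^5 ≡ 50 (mod 61)
24^6 ≡ 41 (mod 61)
24^10 ≡ 60 (mod 61)
24^12 ≡ 34 (mod 61)
24^15 ≡ 11 (mod 61)
24^20 ≡ 1 (mod 61) ✓
Therefore the multiplicative order of 24 modulo 61 is 20.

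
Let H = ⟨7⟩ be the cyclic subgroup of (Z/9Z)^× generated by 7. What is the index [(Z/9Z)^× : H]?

ord(7) | φ(9) = φ(3^2) = 3·(3−1) = 6 = 2 · 3.
Divisors of 6: 1, 2, 3, 6.
Evaluate successive powers at the divisors of 6:
7^1 ≡ 7
7^2 ≡ 4
7^3 ≡ 1
The order of 7 is 3, so the subgroup it generates has 3 elements.
[(Z/9Z)^× : ⟨7⟩] = 6/3 = 2.

2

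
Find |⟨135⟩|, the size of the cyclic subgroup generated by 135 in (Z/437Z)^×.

Since 135 ∈ (Z/437Z)^×, its order divides φ(437) = φ(19·23) = (19−1)·(23−1) = 18·22 = 396 = 2^2 · 3^2 · 11.
Divisors of 396: 1, 2, 3, 4, 6, 9, 11, 12, 18, 22, 33, 36, 44, 66, 99, 132, 198, 396.
Check 135^d mod 437 for each divisor in increasing order:
135^1 ≡ 135
135^2 ≡ 308
135^3 ≡ 65
135^4 ≡ 35
135^6 ≡ 292
135^9 ≡ 189
135^11 ≡ 91
135^12 ≡ 49
135^18 ≡ 324
135^22 ≡ 415
135^33 ≡ 183
135^36 ≡ 96
135^44 ≡ 47
135^66 ≡ 277
135^99 ≡ 436
135^132 ≡ 254
135^198 ≡ 1
So ord_437(135) = 198.

198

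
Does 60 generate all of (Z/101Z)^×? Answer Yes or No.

φ(101) = 101 − 1 = 100 = 2^2 · 5^2.
An element g generates (Z/101Z)^× iff g^(100/q) ≢ 1 (mod 101) for each prime q ∈ {2, 5}.
60^50 ≡ 100 (mod 101)  [q = 2: ≢ 1 ✓]
60^20 ≡ 1 (mod 101)  [q = 5: ≡ 1 ✗]
60^20 ≡ 1 shows ord(60) | 20, strictly less than φ(101); not a primitive root.

No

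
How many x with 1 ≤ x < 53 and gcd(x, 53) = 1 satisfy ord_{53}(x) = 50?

0

φ(53) = 53 − 1 = 52 = 2^2 · 13.
(Z/53Z)^× is cyclic (|G| = 52); a cyclic group of order m has exactly φ(d) elements of each order d | m, and none otherwise.
Since 50 ∤ 52, the count is 0.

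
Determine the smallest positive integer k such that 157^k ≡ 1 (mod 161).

66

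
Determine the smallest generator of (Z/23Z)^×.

5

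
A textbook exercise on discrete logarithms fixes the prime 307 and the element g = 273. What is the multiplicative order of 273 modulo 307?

Since 273 ∈ (Z/307Z)^×, its order divides φ(307) = 307 − 1 = 306 = 2 · 3^2 · 17.
Divisors of 306: 1, 2, 3, 6, 9, 17, 18, 34, 51, 102, 153, 306.
Compute 273^d (mod 307) for the divisors d until we hit 1:
273^1 ≡ 273
273^2 ≡ 235
273^3 ≡ 299
273^6 ≡ 64
273^9 ≡ 102
273^17 ≡ 1
The smallest such exponent is 17, so the order of 273 is 17.

17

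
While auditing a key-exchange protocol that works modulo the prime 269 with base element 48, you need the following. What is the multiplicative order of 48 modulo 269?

268

By Lagrange's theorem, ord_269(48) divides φ(269) = 269 − 1 = 268 = 2^2 · 67.
Divisors of 268: 1, 2, 4, 67, 134, 268.
Test each divisor d:
48^1 ≡ 48
48^2 ≡ 152
48^4 ≡ 239
48^67 ≡ 187
48^134 ≡ 268
48^268 ≡ 1
Hence ord(48) = 268.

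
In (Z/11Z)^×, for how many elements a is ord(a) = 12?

0

φ(11) = 11 − 1 = 10 = 2 · 5.
In a cyclic group of order 10, there are φ(d) elements of order d for each divisor d of 10, and zero for non-divisors.
Since 12 ∤ 10, the count is 0.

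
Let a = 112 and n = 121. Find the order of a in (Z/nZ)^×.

ord(112) | φ(121) = φ(11^2) = 11·(11−1) = 110 = 2 · 5 · 11.
Divisors of 110: 1, 2, 5, 10, 11, 22, 55, 110.
Check 112^d mod 121 for each divisor in increasing order:
112^1 ≡ 112
112^2 ≡ 81
112^5 ≡ 120
112^10 ≡ 1
The smallest such exponent is 10, so the order of 112 is 10.

10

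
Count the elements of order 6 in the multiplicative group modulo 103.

2

φ(103) = 103 − 1 = 102 = 2 · 3 · 17.
(Z/103Z)^× is cyclic (|G| = 102); a cyclic group of order m has exactly φ(d) elements of each order d | m, and none otherwise.
6 = 2 · 3 divides 102, and φ(6) = 2.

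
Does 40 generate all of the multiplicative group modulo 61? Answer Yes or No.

φ(61) = 61 − 1 = 60 = 2^2 · 3 · 5.
An element g generates (Z/61Z)^× iff g^(60/q) ≢ 1 (mod 61) for each prime q ∈ {2, 3, 5}.
40^30 ≡ 60 (mod 61)  [q = 2: ≢ 1 ✓]
40^20 ≡ 47 (mod 61)  [q = 3: ≢ 1 ✓]
40^12 ≡ 1 (mod 61)  [q = 5: ≡ 1 ✗]
Since 40^12 ≡ 1, the order of 40 divides 12 < 60, so 40 is not a primitive root.

No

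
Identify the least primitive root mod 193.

φ(193) = 193 − 1 = 192 = 2^6 · 3.
g is a primitive root iff g^(192/q) ≢ 1 (mod 193) for each prime q ∈ {2, 3}.
g = 2: 2^96 ≡ 1 — hits 1, so not a primitive root.
g = 3: 3^96 ≡ 1 — hits 1, so not a primitive root.
g = 4: 4^96 ≡ 1 — hits 1, so not a primitive root.
g = 5: 5^96 ≡ 192; 5^64 ≡ 84 — none is 1, so 5 is a primitive root.
The smallest primitive root modulo 193 is 5.

5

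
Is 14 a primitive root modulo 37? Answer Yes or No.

No

φ(37) = 37 − 1 = 36 = 2^2 · 3^2.
An element g generates (Z/37Z)^× iff g^(36/q) ≢ 1 (mod 37) for each prime q ∈ {2, 3}.
14^18 ≡ 36 (mod 37)  [q = 2: ≢ 1 ✓]
14^12 ≡ 1 (mod 37)  [q = 3: ≡ 1 ✗]
Since 14^12 ≡ 1, the order of 14 divides 12 < 36, so 14 is not a primitive root.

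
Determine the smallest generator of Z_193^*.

φ(193) = 193 − 1 = 192 = 2^6 · 3.
Test candidates g = 2, 3, … against the prime factors q ∈ {2, 3} of φ(193): g is a generator iff g^(192/q) ≢ 1 for every such q.
g = 2: 2^96 ≡ 1 — hits 1, so not a primitive root.
g = 3: 3^96 ≡ 1 — hits 1, so not a primitive root.
g = 4: 4^96 ≡ 1 — hits 1, so not a primitive root.
g = 5: 5^96 ≡ 192; 5^64 ≡ 84 — none is 1, so 5 is a primitive root.
Hence the least primitive root of 193 is 5.

5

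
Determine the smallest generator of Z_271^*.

6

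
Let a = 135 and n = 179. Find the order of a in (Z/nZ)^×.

By Lagrange's theorem, ord_179(135) divides φ(179) = 179 − 1 = 178 = 2 · 89.
Divisors of 178: 1, 2, 89, 178.
Test each divisor d:
135^1 ≡ 135
135^2 ≡ 146
135^89 ≡ 1
So ord_179(135) = 89.

89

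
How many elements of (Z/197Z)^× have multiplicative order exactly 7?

6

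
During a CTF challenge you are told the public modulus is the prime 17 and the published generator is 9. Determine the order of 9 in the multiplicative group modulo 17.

8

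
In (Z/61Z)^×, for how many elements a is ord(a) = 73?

0

φ(61) = 61 − 1 = 60 = 2^2 · 3 · 5.
(Z/61Z)^× is cyclic (|G| = 60); a cyclic group of order m has exactly φ(d) elements of each order d | m, and none otherwise.
Since 73 ∤ 60, the count is 0.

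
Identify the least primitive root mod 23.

5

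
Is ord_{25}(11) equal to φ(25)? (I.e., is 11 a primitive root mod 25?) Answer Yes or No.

No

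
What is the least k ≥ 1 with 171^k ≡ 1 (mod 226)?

112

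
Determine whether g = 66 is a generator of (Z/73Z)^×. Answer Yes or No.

No

φ(73) = 73 − 1 = 72 = 2^3 · 3^2.
Test 66^(72/q) mod 73 for each prime factor q of 72:
66^36 ≡ 72 (mod 73)  [q = 2: ≢ 1 ✓]
66^24 ≡ 1 (mod 73)  [q = 3: ≡ 1 ✗]
66^24 ≡ 1 shows ord(66) | 24, strictly less than φ(73); not a primitive root.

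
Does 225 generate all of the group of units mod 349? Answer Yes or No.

φ(349) = 349 − 1 = 348 = 2^2 · 3 · 29.
An element g generates (Z/349Z)^× iff g^(348/q) ≢ 1 (mod 349) for each prime q ∈ {2, 3, 29}.
225^174 ≡ 1 (mod 349)  [q = 2: ≡ 1 ✗]
225^116 ≡ 122 (mod 349)  [q = 3: ≢ 1 ✓]
225^12 ≡ 31 (mod 349)  [q = 29: ≢ 1 ✓]
The check at q = 2 fails, so 225 generates a proper subgroup.

No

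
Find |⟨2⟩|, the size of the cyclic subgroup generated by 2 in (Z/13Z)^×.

Since 2 ∈ (Z/13Z)^×, its order divides φ(13) = 13 − 1 = 12 = 2^2 · 3.
Divisors of 12: 1, 2, 3, 4, 6, 12.
Test each divisor d:
2^1 ≡ 2 (mod 13)
2^2 ≡ 4 (mod 13)
2^3 ≡ 8 (mod 13)
2^4 ≡ 3 (mod 13)
2^6 ≡ 12 (mod 13)
2^12 ≡ 1 (mod 13) ✓
Hence ord(2) = 12.

12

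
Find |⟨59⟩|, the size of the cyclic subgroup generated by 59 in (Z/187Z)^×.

40

Since 59 ∈ (Z/187Z)^×, its order divides φ(187) = φ(11·17) = (11−1)·(17−1) = 10·16 = 160 = 2^5 · 5.
Divisors of 160: 1, 2, 4, 5, 8, 10, 16, 20, 32, 40, 80, 160.
Test each divisor d:
59^1 ≡ 59 (mod 187)
59^2 ≡ 115 (mod 187)
59^4 ≡ 135 (mod 187)
59^5 ≡ 111 (mod 187)
59^8 ≡ 86 (mod 187)
59^10 ≡ 166 (mod 187)
59^16 ≡ 103 (mod 187)
59^20 ≡ 67 (mod 187)
59^32 ≡ 137 (mod 187)
59^40 ≡ 1 (mod 187) ✓
So ord_187(59) = 40.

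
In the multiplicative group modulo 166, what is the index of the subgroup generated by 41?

2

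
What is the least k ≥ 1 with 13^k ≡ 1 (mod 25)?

20

ord(13) | φ(25) = φ(5^2) = 5·(5−1) = 20 = 2^2 · 5.
Divisors of 20: 1, 2, 4, 5, 10, 20.
Test each divisor d:
13^1 ≡ 13 (mod 25)
13^2 ≡ 19 (mod 25)
13^4 ≡ 11 (mod 25)
13^5 ≡ 18 (mod 25)
13^10 ≡ 24 (mod 25)
13^20 ≡ 1 (mod 25) ✓
The smallest such exponent is 20, so the order of 13 is 20.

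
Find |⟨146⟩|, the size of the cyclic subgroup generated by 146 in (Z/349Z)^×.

116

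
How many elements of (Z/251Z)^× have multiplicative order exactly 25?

φ(251) = 251 − 1 = 250 = 2 · 5^3.
In a cyclic group of order 250, there are φ(d) elements of order d for each divisor d of 250, and zero for non-divisors.
25 = 5^2 divides 250, and φ(25) = 20.

20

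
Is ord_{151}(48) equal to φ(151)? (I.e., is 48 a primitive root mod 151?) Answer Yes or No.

Yes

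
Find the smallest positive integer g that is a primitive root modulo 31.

3

φ(31) = 31 − 1 = 30 = 2 · 3 · 5.
Test candidates g = 2, 3, … against the prime factors q ∈ {2, 3, 5} of φ(31): g is a generator iff g^(30/q) ≢ 1 for every such q.
g = 2: 2^15 ≡ 1 — hits 1, so not a primitive root.
g = 3: 3^15 ≡ 30; 3^10 ≡ 25; 3^6 ≡ 16 — none is 1, so 3 is a primitive root.
Hence the least primitive root of 31 is 3.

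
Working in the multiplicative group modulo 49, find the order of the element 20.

14

ord(20) | φ(49) = φ(7^2) = 7·(7−1) = 42 = 2 · 3 · 7.
Divisors of 42: 1, 2, 3, 6, 7, 14, 21, 42.
Check 20^d mod 49 for each divisor in increasing order:
20^1 ≡ 20 (mod 49)
20^2 ≡ 8 (mod 49)
20^3 ≡ 13 (mod 49)
20^6 ≡ 22 (mod 49)
20^7 ≡ 48 (mod 49)
20^14 ≡ 1 (mod 49) ✓
So ord_49(20) = 14.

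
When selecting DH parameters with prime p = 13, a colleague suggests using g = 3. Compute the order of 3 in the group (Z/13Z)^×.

ord(3) | φ(13) = 13 − 1 = 12 = 2^2 · 3.
Divisors of 12: 1, 2, 3, 4, 6, 12.
Compute 3^d (mod 13) for the divisors d until we hit 1:
3^1 ≡ 3
3^2 ≡ 9
3^3 ≡ 1
Therefore the multiplicative order of 3 modulo 13 is 3.

3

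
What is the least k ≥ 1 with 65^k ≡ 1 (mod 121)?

22

ord(65) | φ(121) = φ(11^2) = 11·(11−1) = 110 = 2 · 5 · 11.
Divisors of 110: 1, 2, 5, 10, 11, 22, 55, 110.
Evaluate successive powers at the divisors of 110:
65^1 ≡ 65 (mod 121)
65^2 ≡ 111 (mod 121)
65^5 ≡ 87 (mod 121)
65^10 ≡ 67 (mod 121)
65^11 ≡ 120 (mod 121)
65^22 ≡ 1 (mod 121) ✓
Therefore the multiplicative order of 65 modulo 121 is 22.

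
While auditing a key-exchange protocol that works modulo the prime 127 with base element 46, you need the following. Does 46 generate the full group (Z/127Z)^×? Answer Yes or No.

φ(127) = 127 − 1 = 126 = 2 · 3^2 · 7.
It suffices to check that the order of 46 is not a proper divisor of 126: compute 46^(126/q) for q ∈ {2, 3, 7}.
46^63 ≡ 126 (mod 127)  [q = 2: ≢ 1 ✓]
46^42 ≡ 107 (mod 127)  [q = 3: ≢ 1 ✓]
46^18 ≡ 2 (mod 127)  [q = 7: ≢ 1 ✓]
Every test exponent gives a nontrivial residue, hence 46 generates the full group.

Yes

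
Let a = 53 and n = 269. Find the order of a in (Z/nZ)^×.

67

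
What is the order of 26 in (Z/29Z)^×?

28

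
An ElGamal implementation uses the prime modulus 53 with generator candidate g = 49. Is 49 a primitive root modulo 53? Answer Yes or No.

φ(53) = 53 − 1 = 52 = 2^2 · 13.
It suffices to check that the order of 49 is not a proper divisor of 52: compute 49^(52/q) for q ∈ {2, 13}.
49^26 ≡ 1 (mod 53)  [q = 2: ≡ 1 ✗]
49^4 ≡ 44 (mod 53)  [q = 13: ≢ 1 ✓]
Since 49^26 ≡ 1, the order of 49 divides 26 < 52, so 49 is not a primitive root.

No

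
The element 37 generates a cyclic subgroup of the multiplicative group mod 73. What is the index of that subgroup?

8

By Lagrange's theorem, ord_73(37) divides φ(73) = 73 − 1 = 72 = 2^3 · 3^2.
Divisors of 72: 1, 2, 3, 4, 6, 8, 9, 12, 18, 24, 36, 72.
Test each divisor d:
37^1 ≡ 37 (mod 73)
37^2 ≡ 55 (mod 73)
37^3 ≡ 64 (mod 73)
37^4 ≡ 32 (mod 73)
37^6 ≡ 8 (mod 73)
37^8 ≡ 2 (mod 73)
37^9 ≡ 1 (mod 73) ✓
The order of 37 is 9, so the subgroup it generates has 9 elements.
[(Z/73Z)^× : ⟨37⟩] = 72/9 = 8.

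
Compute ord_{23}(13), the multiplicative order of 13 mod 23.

11

Since 13 ∈ (Z/23Z)^×, its order divides φ(23) = 23 − 1 = 22 = 2 · 11.
Divisors of 22: 1, 2, 11, 22.
Check 13^d mod 23 for each divisor in increasing order:
13^1 ≡ 13 (mod 23)
13^2 ≡ 8 (mod 23)
13^11 ≡ 1 (mod 23) ✓
So ord_23(13) = 11.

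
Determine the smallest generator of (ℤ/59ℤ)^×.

φ(59) = 59 − 1 = 58 = 2 · 29.
Test candidates g = 2, 3, … against the prime factors q ∈ {2, 29} of φ(59): g is a generator iff g^(58/q) ≢ 1 for every such q.
g = 2: 2^29 ≡ 58; 2^2 ≡ 4 — none is 1, so 2 is a primitive root.
The smallest primitive root modulo 59 is 2.

2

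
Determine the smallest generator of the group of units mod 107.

φ(107) = 107 − 1 = 106 = 2 · 53.
Test candidates g = 2, 3, … against the prime factors q ∈ {2, 53} of φ(107): g is a generator iff g^(106/q) ≢ 1 for every such q.
g = 2: 2^53 ≡ 106; 2^2 ≡ 4 — none is 1, so 2 is a primitive root.
So 2 is the smallest generator of (Z/107Z)^×.

2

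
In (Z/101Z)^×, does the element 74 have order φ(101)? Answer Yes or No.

φ(101) = 101 − 1 = 100 = 2^2 · 5^2.
An element g generates (Z/101Z)^× iff g^(100/q) ≢ 1 (mod 101) for each prime q ∈ {2, 5}.
74^50 ≡ 100 (mod 101)  [q = 2: ≢ 1 ✓]
74^20 ≡ 36 (mod 101)  [q = 5: ≢ 1 ✓]
None equal 1, so ord_101(74) = 100: 74 is a primitive root.

Yes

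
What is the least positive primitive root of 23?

φ(23) = 23 − 1 = 22 = 2 · 11.
g is a primitive root iff g^(22/q) ≢ 1 (mod 23) for each prime q ∈ {2, 11}.
g = 2: 2^11 ≡ 1 — hits 1, so not a primitive root.
g = 3: 3^11 ≡ 1 — hits 1, so not a primitive root.
g = 4: 4^11 ≡ 1 — hits 1, so not a primitive root.
g = 5: 5^11 ≡ 22; 5^2 ≡ 2 — none is 1, so 5 is a primitive root.
Hence the least primitive root of 23 is 5.

5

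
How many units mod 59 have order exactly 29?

28

φ(59) = 59 − 1 = 58 = 2 · 29.
In a cyclic group of order 58, there are φ(d) elements of order d for each divisor d of 58, and zero for non-divisors.
29 | 58, and φ(29) = 29 − 1 = 28.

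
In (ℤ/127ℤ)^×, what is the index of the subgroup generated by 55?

1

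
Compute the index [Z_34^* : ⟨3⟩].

Since 3 ∈ (Z/34Z)^×, its order divides φ(34) = φ(2)·φ(17) = 1·16 = 16 = 2^4.
Divisors of 16: 1, 2, 4, 8, 16.
Test each divisor d:
3^1 ≡ 3 (mod 34)
3^2 ≡ 9 (mod 34)
3^4 ≡ 13 (mod 34)
3^8 ≡ 33 (mod 34)
3^16 ≡ 1 (mod 34) ✓
The order of 3 is 16, so the subgroup it generates has 16 elements.
[(Z/34Z)^× : ⟨3⟩] = 16/16 = 1.

1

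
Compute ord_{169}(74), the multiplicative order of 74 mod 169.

39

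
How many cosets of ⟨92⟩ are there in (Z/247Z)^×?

Since 92 ∈ (Z/247Z)^×, its order divides φ(247) = φ(13·19) = (13−1)·(19−1) = 12·18 = 216 = 2^3 · 3^3.
Divisors of 216: 1, 2, 3, 4, 6, 8, 9, 12, 18, 24, 27, 36, 54, 72, 108, 216.
Evaluate successive powers at the divisors of 216:
92^1 ≡ 92 (mod 247)
92^2 ≡ 66 (mod 247)
92^3 ≡ 144 (mod 247)
92^4 ≡ 157 (mod 247)
92^6 ≡ 235 (mod 247)
92^8 ≡ 196 (mod 247)
92^9 ≡ 1 (mod 247) ✓
So ord_247(92) = 9, hence |⟨92⟩| = 9.
[(Z/247Z)^× : ⟨92⟩] = 216/9 = 24.

24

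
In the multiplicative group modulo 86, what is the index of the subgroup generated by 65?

3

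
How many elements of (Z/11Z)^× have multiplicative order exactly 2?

1

φ(11) = 11 − 1 = 10 = 2 · 5.
(Z/11Z)^× is cyclic (|G| = 10); a cyclic group of order m has exactly φ(d) elements of each order d | m, and none otherwise.
2 | 10, and φ(2) = 2 − 1 = 1.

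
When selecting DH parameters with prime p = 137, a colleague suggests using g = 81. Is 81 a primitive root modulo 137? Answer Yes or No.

No

φ(137) = 137 − 1 = 136 = 2^3 · 17.
An element g generates (Z/137Z)^× iff g^(136/q) ≢ 1 (mod 137) for each prime q ∈ {2, 17}.
81^68 ≡ 1 (mod 137)  [q = 2: ≡ 1 ✗]
81^8 ≡ 72 (mod 137)  [q = 17: ≢ 1 ✓]
The check at q = 2 fails, so 81 generates a proper subgroup.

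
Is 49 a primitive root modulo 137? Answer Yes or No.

φ(137) = 137 − 1 = 136 = 2^3 · 17.
It suffices to check that the order of 49 is not a proper divisor of 136: compute 49^(136/q) for q ∈ {2, 17}.
49^68 ≡ 1 (mod 137)  [q = 2: ≡ 1 ✗]
49^8 ≡ 73 (mod 137)  [q = 17: ≢ 1 ✓]
The check at q = 2 fails, so 49 generates a proper subgroup.

No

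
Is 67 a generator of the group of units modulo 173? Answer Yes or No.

No

φ(173) = 173 − 1 = 172 = 2^2 · 43.
It suffices to check that the order of 67 is not a proper divisor of 172: compute 67^(172/q) for q ∈ {2, 43}.
67^86 ≡ 1 (mod 173)  [q = 2: ≡ 1 ✗]
67^4 ≡ 81 (mod 173)  [q = 43: ≢ 1 ✓]
67^86 ≡ 1 shows ord(67) | 86, strictly less than φ(173); not a primitive root.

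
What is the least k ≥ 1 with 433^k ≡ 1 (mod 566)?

141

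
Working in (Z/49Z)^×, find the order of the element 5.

42

The order of 5 must divide φ(49) = φ(7^2) = 7·(7−1) = 42 = 2 · 3 · 7.
Divisors of 42: 1, 2, 3, 6, 7, 14, 21, 42.
Evaluate successive powers at the divisors of 42:
5^1 ≡ 5 (mod 49)
5^2 ≡ 25 (mod 49)
5^3 ≡ 27 (mod 49)
5^6 ≡ 43 (mod 49)
5^7 ≡ 19 (mod 49)
5^14 ≡ 18 (mod 49)
5^21 ≡ 48 (mod 49)
5^42 ≡ 1 (mod 49) ✓
Hence ord(5) = 42.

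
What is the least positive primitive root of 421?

φ(421) = 421 − 1 = 420 = 2^2 · 3 · 5 · 7.
Test candidates g = 2, 3, … against the prime factors q ∈ {2, 3, 5, 7} of φ(421): g is a generator iff g^(420/q) ≢ 1 for every such q.
g = 2: 2^210 ≡ 420; 2^140 ≡ 400; 2^84 ≡ 279; 2^60 ≡ 370 — none is 1, so 2 is a primitive root.
The smallest primitive root modulo 421 is 2.

2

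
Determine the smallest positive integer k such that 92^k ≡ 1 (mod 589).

18

By Lagrange's theorem, ord_589(92) divides φ(589) = φ(19·31) = (19−1)·(31−1) = 18·30 = 540 = 2^2 · 3^3 · 5.
Divisors of 540: 1, 2, 3, 4, 5, 6, 9, 10, 12, 15, 18, 20, 27, 30, 36, 45, 54, 60, 90, 108, 135, 180, 270, 540.
Compute 92^d (mod 589) for the divisors d until we hit 1:
92^1 ≡ 92 (mod 589)
92^2 ≡ 218 (mod 589)
92^3 ≡ 30 (mod 589)
92^4 ≡ 404 (mod 589)
92^5 ≡ 61 (mod 589)
92^6 ≡ 311 (mod 589)
92^9 ≡ 495 (mod 589)
92^10 ≡ 187 (mod 589)
92^12 ≡ 125 (mod 589)
92^15 ≡ 216 (mod 589)
92^18 ≡ 1 (mod 589) ✓
The smallest such exponent is 18, so the order of 92 is 18.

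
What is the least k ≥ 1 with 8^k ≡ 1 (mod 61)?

20

ord(8) | φ(61) = 61 − 1 = 60 = 2^2 · 3 · 5.
Divisors of 60: 1, 2, 3, 4, 5, 6, 10, 12, 15, 20, 30, 60.
Test each divisor d:
8^1 ≡ 8 (mod 61)
8^2 ≡ 3 (mod 61)
8^3 ≡ 24 (mod 61)
8^4 ≡ 9 (mod 61)
8^5 ≡ 11 (mod 61)
8^6 ≡ 27 (mod 61)
8^10 ≡ 60 (mod 61)
8^12 ≡ 58 (mod 61)
8^15 ≡ 50 (mod 61)
8^20 ≡ 1 (mod 61) ✓
Therefore the multiplicative order of 8 modulo 61 is 20.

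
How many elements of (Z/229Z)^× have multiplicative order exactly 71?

φ(229) = 229 − 1 = 228 = 2^2 · 3 · 19.
(Z/229Z)^× is cyclic (|G| = 228); a cyclic group of order m has exactly φ(d) elements of each order d | m, and none otherwise.
Here 228 is not a multiple of 71, so there are no elements of order 71.

0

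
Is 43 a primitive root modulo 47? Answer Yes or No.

Yes

φ(47) = 47 − 1 = 46 = 2 · 23.
Test 43^(46/q) mod 47 for each prime factor q of 46:
43^23 ≡ 46 (mod 47)  [q = 2: ≢ 1 ✓]
43^2 ≡ 16 (mod 47)  [q = 23: ≢ 1 ✓]
All checks pass, so 43 has order 46 and is a primitive root modulo 47.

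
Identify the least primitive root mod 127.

φ(127) = 127 − 1 = 126 = 2 · 3^2 · 7.
Test candidates g = 2, 3, … against the prime factors q ∈ {2, 3, 7} of φ(127): g is a generator iff g^(126/q) ≢ 1 for every such q.
g = 2: 2^63 ≡ 1 — hits 1, so not a primitive root.
g = 3: 3^63 ≡ 126; 3^42 ≡ 107; 3^18 ≡ 4 — none is 1, so 3 is a primitive root.
The smallest primitive root modulo 127 is 3.

3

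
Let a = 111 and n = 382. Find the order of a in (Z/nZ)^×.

ord(111) | φ(382) = φ(2)·φ(191) = 1·190 = 190 = 2 · 5 · 19.
Divisors of 190: 1, 2, 5, 10, 19, 38, 95, 190.
Check 111^d mod 382 for each divisor in increasing order:
111^1 ≡ 111 (mod 382)
111^2 ≡ 97 (mod 382)
111^5 ≡ 11 (mod 382)
111^10 ≡ 121 (mod 382)
111^19 ≡ 273 (mod 382)
111^38 ≡ 39 (mod 382)
111^95 ≡ 381 (mod 382)
111^190 ≡ 1 (mod 382) ✓
The smallest such exponent is 190, so the order of 111 is 190.

190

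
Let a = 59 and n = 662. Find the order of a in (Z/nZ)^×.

330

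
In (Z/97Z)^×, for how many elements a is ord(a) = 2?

φ(97) = 97 − 1 = 96 = 2^5 · 3.
In a cyclic group of order 96, there are φ(d) elements of order d for each divisor d of 96, and zero for non-divisors.
2 | 96, and φ(2) = 2 − 1 = 1.

1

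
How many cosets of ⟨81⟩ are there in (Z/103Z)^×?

Since 81 ∈ (Z/103Z)^×, its order divides φ(103) = 103 − 1 = 102 = 2 · 3 · 17.
Divisors of 102: 1, 2, 3, 6, 17, 34, 51, 102.
Evaluate successive powers at the divisors of 102:
81^1 ≡ 81 (mod 103)
81^2 ≡ 72 (mod 103)
81^3 ≡ 64 (mod 103)
81^6 ≡ 79 (mod 103)
81^17 ≡ 1 (mod 103) ✓
Thus |⟨81⟩| = ord(81) = 17.
[(Z/103Z)^× : ⟨81⟩] = 102/17 = 6.

6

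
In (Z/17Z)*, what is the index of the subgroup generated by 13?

By Lagrange's theorem, ord_17(13) divides φ(17) = 17 − 1 = 16 = 2^4.
Divisors of 16: 1, 2, 4, 8, 16.
Evaluate successive powers at the divisors of 16:
13^1 ≡ 13 (mod 17)
13^2 ≡ 16 (mod 17)
13^4 ≡ 1 (mod 17) ✓
The order of 13 is 4, so the subgroup it generates has 4 elements.
[(Z/17Z)^× : ⟨13⟩] = 16/4 = 4.

4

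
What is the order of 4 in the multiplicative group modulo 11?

5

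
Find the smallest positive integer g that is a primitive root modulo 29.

φ(29) = 29 − 1 = 28 = 2^2 · 7.
g is a primitive root iff g^(28/q) ≢ 1 (mod 29) for each prime q ∈ {2, 7}.
g = 2: 2^14 ≡ 28; 2^4 ≡ 16 — none is 1, so 2 is a primitive root.
The smallest primitive root modulo 29 is 2.

2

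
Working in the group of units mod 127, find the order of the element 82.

63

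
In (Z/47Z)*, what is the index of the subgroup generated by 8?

By Lagrange's theorem, ord_47(8) divides φ(47) = 47 − 1 = 46 = 2 · 23.
Divisors of 46: 1, 2, 23, 46.
Evaluate successive powers at the divisors of 46:
8^1 ≡ 8
8^2 ≡ 17
8^23 ≡ 1
The order of 8 is 23, so the subgroup it generates has 23 elements.
The index is φ(47) / ord(8) = 46 / 23 = 2.

2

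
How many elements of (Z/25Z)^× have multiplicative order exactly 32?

φ(25) = φ(5^2) = 5·(5−1) = 20 = 2^2 · 5.
Since (Z/25Z)^× is cyclic of order 20, the number of elements of order d is φ(d) when d | 20 and 0 otherwise.
Since 32 ∤ 20, the count is 0.

0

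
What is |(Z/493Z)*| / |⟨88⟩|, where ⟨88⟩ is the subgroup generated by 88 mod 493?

28

Since 88 ∈ (Z/493Z)^×, its order divides φ(493) = φ(17·29) = (17−1)·(29−1) = 16·28 = 448 = 2^6 · 7.
Divisors of 448: 1, 2, 4, 7, 8, 14, 16, 28, 32, 56, 64, 112, 224, 448.
Test each divisor d:
88^1 ≡ 88 (mod 493)
88^2 ≡ 349 (mod 493)
88^4 ≡ 30 (mod 493)
88^7 ≡ 436 (mod 493)
88^8 ≡ 407 (mod 493)
88^14 ≡ 291 (mod 493)
88^16 ≡ 1 (mod 493) ✓
So ord_493(88) = 16, hence |⟨88⟩| = 16.
[(Z/493Z)^× : ⟨88⟩] = 448/16 = 28.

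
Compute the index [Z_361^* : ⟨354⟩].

3

Since 354 ∈ (Z/361Z)^×, its order divides φ(361) = φ(19^2) = 19·(19−1) = 342 = 2 · 3^2 · 19.
Divisors of 342: 1, 2, 3, 6, 9, 18, 19, 38, 57, 114, 171, 342.
Compute 354^d (mod 361) for the divisors d until we hit 1:
354^1 ≡ 354 (mod 361)
354^2 ≡ 49 (mod 361)
354^3 ≡ 18 (mod 361)
354^6 ≡ 324 (mod 361)
354^9 ≡ 56 (mod 361)
354^18 ≡ 248 (mod 361)
354^19 ≡ 69 (mod 361)
354^38 ≡ 68 (mod 361)
354^57 ≡ 360 (mod 361)
354^114 ≡ 1 (mod 361) ✓
The order of 354 is 114, so the subgroup it generates has 114 elements.
Index = |(Z/361Z)^×| / |⟨354⟩| = 342 / 114 = 3.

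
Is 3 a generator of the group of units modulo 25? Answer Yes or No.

Yes

φ(25) = φ(5^2) = 5·(5−1) = 20 = 2^2 · 5.
3 is a primitive root mod 25 iff 3^(φ(25)/q) ≢ 1 for every prime q | φ(25), i.e. q ∈ {2, 5}.
3^10 ≡ 24 (mod 25)  [q = 2: ≢ 1 ✓]
3^4 ≡ 6 (mod 25)  [q = 5: ≢ 1 ✓]
Every test exponent gives a nontrivial residue, hence 3 generates the full group.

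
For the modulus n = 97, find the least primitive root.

φ(97) = 97 − 1 = 96 = 2^5 · 3.
g is a primitive root iff g^(96/q) ≢ 1 (mod 97) for each prime q ∈ {2, 3}.
g = 2: 2^48 ≡ 1 — hits 1, so not a primitive root.
g = 3: 3^48 ≡ 1 — hits 1, so not a primitive root.
g = 4: 4^48 ≡ 1 — hits 1, so not a primitive root.
g = 5: 5^48 ≡ 96; 5^32 ≡ 35 — none is 1, so 5 is a primitive root.
Hence the least primitive root of 97 is 5.

5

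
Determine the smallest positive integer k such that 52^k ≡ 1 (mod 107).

53

Since 52 ∈ (Z/107Z)^×, its order divides φ(107) = 107 − 1 = 106 = 2 · 53.
Divisors of 106: 1, 2, 53, 106.
Test each divisor d:
52^1 ≡ 52 (mod 107)
52^2 ≡ 29 (mod 107)
52^53 ≡ 1 (mod 107) ✓
Hence ord(52) = 53.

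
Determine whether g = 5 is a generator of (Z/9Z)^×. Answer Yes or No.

Yes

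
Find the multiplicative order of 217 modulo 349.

348

The order of 217 must divide φ(349) = 349 − 1 = 348 = 2^2 · 3 · 29.
Divisors of 348: 1, 2, 3, 4, 6, 12, 29, 58, 87, 116, 174, 348.
Compute 217^d (mod 349) for the divisors d until we hit 1:
217^1 ≡ 217
217^2 ≡ 323
217^3 ≡ 291
217^4 ≡ 327
217^6 ≡ 223
217^12 ≡ 171
217^29 ≡ 325
217^58 ≡ 227
217^87 ≡ 136
217^116 ≡ 226
217^174 ≡ 348
217^348 ≡ 1
Hence ord(217) = 348.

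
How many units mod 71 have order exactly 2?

φ(71) = 71 − 1 = 70 = 2 · 5 · 7.
Since (Z/71Z)^× is cyclic of order 70, the number of elements of order d is φ(d) when d | 70 and 0 otherwise.
2 | 70, and φ(2) = 2 − 1 = 1.

1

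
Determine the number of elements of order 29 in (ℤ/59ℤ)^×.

28

φ(59) = 59 − 1 = 58 = 2 · 29.
In a cyclic group of order 58, there are φ(d) elements of order d for each divisor d of 58, and zero for non-divisors.
29 | 58, and φ(29) = 29 − 1 = 28.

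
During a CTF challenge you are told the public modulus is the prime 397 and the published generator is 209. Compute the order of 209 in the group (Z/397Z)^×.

99

The order of 209 must divide φ(397) = 397 − 1 = 396 = 2^2 · 3^2 · 11.
Divisors of 396: 1, 2, 3, 4, 6, 9, 11, 12, 18, 22, 33, 36, 44, 66, 99, 132, 198, 396.
Check 209^d mod 397 for each divisor in increasing order:
209^1 ≡ 209 (mod 397)
209^2 ≡ 11 (mod 397)
209^3 ≡ 314 (mod 397)
209^4 ≡ 121 (mod 397)
209^6 ≡ 140 (mod 397)
209^9 ≡ 290 (mod 397)
209^11 ≡ 14 (mod 397)
209^12 ≡ 147 (mod 397)
209^18 ≡ 333 (mod 397)
209^22 ≡ 196 (mod 397)
209^33 ≡ 362 (mod 397)
209^36 ≡ 126 (mod 397)
209^44 ≡ 304 (mod 397)
209^66 ≡ 34 (mod 397)
209^99 ≡ 1 (mod 397) ✓
Hence ord(209) = 99.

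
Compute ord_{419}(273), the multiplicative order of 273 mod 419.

209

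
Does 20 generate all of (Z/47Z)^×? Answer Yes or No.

Yes

φ(47) = 47 − 1 = 46 = 2 · 23.
It suffices to check that the order of 20 is not a proper divisor of 46: compute 20^(46/q) for q ∈ {2, 23}.
20^23 ≡ 46 (mod 47)  [q = 2: ≢ 1 ✓]
20^2 ≡ 24 (mod 47)  [q = 23: ≢ 1 ✓]
Every test exponent gives a nontrivial residue, hence 20 generates the full group.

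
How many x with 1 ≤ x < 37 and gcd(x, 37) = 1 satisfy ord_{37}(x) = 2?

φ(37) = 37 − 1 = 36 = 2^2 · 3^2.
In a cyclic group of order 36, there are φ(d) elements of order d for each divisor d of 36, and zero for non-divisors.
2 | 36, and φ(2) = 2 − 1 = 1.

1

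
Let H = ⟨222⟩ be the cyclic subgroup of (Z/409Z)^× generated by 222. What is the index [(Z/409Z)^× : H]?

1

Since 222 ∈ (Z/409Z)^×, its order divides φ(409) = 409 − 1 = 408 = 2^3 · 3 · 17.
Divisors of 408: 1, 2, 3, 4, 6, 8, 12, 17, 24, 34, 51, 68, 102, 136, 204, 408.
Evaluate successive powers at the divisors of 408:
222^1 ≡ 222
222^2 ≡ 204
222^3 ≡ 298
222^4 ≡ 307
222^6 ≡ 51
222^8 ≡ 179
222^12 ≡ 147
222^17 ≡ 183
222^24 ≡ 341
222^34 ≡ 360
222^51 ≡ 31
222^68 ≡ 356
222^102 ≡ 143
222^136 ≡ 355
222^204 ≡ 408
222^408 ≡ 1
Thus |⟨222⟩| = ord(222) = 408.
[(Z/409Z)^× : ⟨222⟩] = 408/408 = 1.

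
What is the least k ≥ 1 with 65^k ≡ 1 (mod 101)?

10

By Lagrange's theorem, ord_101(65) divides φ(101) = 101 − 1 = 100 = 2^2 · 5^2.
Divisors of 100: 1, 2, 4, 5, 10, 20, 25, 50, 100.
Test each divisor d:
65^1 ≡ 65 (mod 101)
65^2 ≡ 84 (mod 101)
65^4 ≡ 87 (mod 101)
65^5 ≡ 100 (mod 101)
65^10 ≡ 1 (mod 101) ✓
Therefore the multiplicative order of 65 modulo 101 is 10.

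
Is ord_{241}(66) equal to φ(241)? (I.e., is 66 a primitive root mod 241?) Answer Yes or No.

φ(241) = 241 − 1 = 240 = 2^4 · 3 · 5.
It suffices to check that the order of 66 is not a proper divisor of 240: compute 66^(240/q) for q ∈ {2, 3, 5}.
66^120 ≡ 240 (mod 241)  [q = 2: ≢ 1 ✓]
66^80 ≡ 15 (mod 241)  [q = 3: ≢ 1 ✓]
66^48 ≡ 87 (mod 241)  [q = 5: ≢ 1 ✓]
All checks pass, so 66 has order 240 and is a primitive root modulo 241.

Yes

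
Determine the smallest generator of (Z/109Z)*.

φ(109) = 109 − 1 = 108 = 2^2 · 3^3.
Test candidates g = 2, 3, … against the prime factors q ∈ {2, 3} of φ(109): g is a generator iff g^(108/q) ≢ 1 for every such q.
g = 2: 2^54 ≡ 108; 2^36 ≡ 1 — hits 1, so not a primitive root.
g = 3: 3^54 ≡ 1 — hits 1, so not a primitive root.
g = 4: 4^54 ≡ 1 — hits 1, so not a primitive root.
g = 5: 5^54 ≡ 1 — hits 1, so not a primitive root.
g = 6: 6^54 ≡ 108; 6^36 ≡ 63 — none is 1, so 6 is a primitive root.
The smallest primitive root modulo 109 is 6.

6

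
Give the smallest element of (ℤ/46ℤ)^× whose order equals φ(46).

5

φ(46) = φ(2)·φ(23) = 1·22 = 22 = 2 · 11.
Test candidates g = 2, 3, … against the prime factors q ∈ {2, 11} of φ(46): g is a generator iff g^(22/q) ≢ 1 for every such q.
g = 2: gcd(2, 46) = 2 > 1, not a unit — skip.
g = 3: 3^11 ≡ 1 — hits 1, so not a primitive root.
g = 4: gcd(4, 46) = 2 > 1, not a unit — skip.
g = 5: 5^11 ≡ 45; 5^2 ≡ 25 — none is 1, so 5 is a primitive root.
Hence the least primitive root of 46 is 5.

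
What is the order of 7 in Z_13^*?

12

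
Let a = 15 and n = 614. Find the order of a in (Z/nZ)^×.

153

Since 15 ∈ (Z/614Z)^×, its order divides φ(614) = φ(2)·φ(307) = 1·306 = 306 = 2 · 3^2 · 17.
Divisors of 306: 1, 2, 3, 6, 9, 17, 18, 34, 51, 102, 153, 306.
Compute 15^d (mod 614) for the divisors d until we hit 1:
15^1 ≡ 15
15^2 ≡ 225
15^3 ≡ 305
15^6 ≡ 311
15^9 ≡ 299
15^17 ≡ 475
15^18 ≡ 371
15^34 ≡ 287
15^51 ≡ 17
15^102 ≡ 289
15^153 ≡ 1
Therefore the multiplicative order of 15 modulo 614 is 153.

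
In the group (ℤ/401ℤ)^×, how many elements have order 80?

32

φ(401) = 401 − 1 = 400 = 2^4 · 5^2.
In a cyclic group of order 400, there are φ(d) elements of order d for each divisor d of 400, and zero for non-divisors.
80 = 2^4 · 5 divides 400, and φ(80) = 32.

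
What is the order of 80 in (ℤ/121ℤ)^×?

55

The order of 80 must divide φ(121) = φ(11^2) = 11·(11−1) = 110 = 2 · 5 · 11.
Divisors of 110: 1, 2, 5, 10, 11, 22, 55, 110.
Test each divisor d:
80^1 ≡ 80 (mod 121)
80^2 ≡ 108 (mod 121)
80^5 ≡ 89 (mod 121)
80^10 ≡ 56 (mod 121)
80^11 ≡ 3 (mod 121)
80^22 ≡ 9 (mod 121)
80^55 ≡ 1 (mod 121) ✓
The smallest such exponent is 55, so the order of 80 is 55.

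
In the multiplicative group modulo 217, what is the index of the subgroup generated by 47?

ord(47) | φ(217) = φ(7·31) = (7−1)·(31−1) = 6·30 = 180 = 2^2 · 3^2 · 5.
Divisors of 180: 1, 2, 3, 4, 5, 6, 9, 10, 12, 15, 18, 20, 30, 36, 45, 60, 90, 180.
Evaluate successive powers at the divisors of 180:
47^1 ≡ 47
47^2 ≡ 39
47^3 ≡ 97
47^4 ≡ 2
47^5 ≡ 94
47^6 ≡ 78
47^9 ≡ 188
47^10 ≡ 156
47^12 ≡ 8
47^15 ≡ 125
47^18 ≡ 190
47^20 ≡ 32
47^30 ≡ 1
The order of 47 is 30, so the subgroup it generates has 30 elements.
[(Z/217Z)^× : ⟨47⟩] = 180/30 = 6.

6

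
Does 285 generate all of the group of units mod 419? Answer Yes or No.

Yes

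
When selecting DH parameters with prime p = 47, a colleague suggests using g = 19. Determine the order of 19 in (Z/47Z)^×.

46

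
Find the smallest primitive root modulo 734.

φ(734) = φ(2)·φ(367) = 1·366 = 366 = 2 · 3 · 61.
g is a primitive root iff g^(366/q) ≢ 1 (mod 734) for each prime q ∈ {2, 3, 61}.
g = 2: gcd(2, 734) = 2 > 1, not a unit — skip.
g = 3: 3^183 ≡ 733; 3^122 ≡ 1 — hits 1, so not a primitive root.
g = 4: gcd(4, 734) = 2 > 1, not a unit — skip.
g = 5: 5^183 ≡ 733; 5^122 ≡ 1 — hits 1, so not a primitive root.
g = 6: gcd(6, 734) = 2 > 1, not a unit — skip.
g = 7: 7^183 ≡ 1 — hits 1, so not a primitive root.
g = 8: gcd(8, 734) = 2 > 1, not a unit — skip.
g = 9: 9^183 ≡ 1 — hits 1, so not a primitive root.
g = 10: gcd(10, 734) = 2 > 1, not a unit — skip.
g = 11: 11^183 ≡ 733; 11^122 ≡ 283; 11^6 ≡ 419 — none is 1, so 11 is a primitive root.
Hence the least primitive root of 734 is 11.

11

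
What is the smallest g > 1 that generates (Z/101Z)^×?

2

φ(101) = 101 − 1 = 100 = 2^2 · 5^2.
Test candidates g = 2, 3, … against the prime factors q ∈ {2, 5} of φ(101): g is a generator iff g^(100/q) ≢ 1 for every such q.
g = 2: 2^50 ≡ 100; 2^20 ≡ 95 — none is 1, so 2 is a primitive root.
Hence the least primitive root of 101 is 2.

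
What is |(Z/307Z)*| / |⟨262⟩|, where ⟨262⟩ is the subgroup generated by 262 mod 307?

2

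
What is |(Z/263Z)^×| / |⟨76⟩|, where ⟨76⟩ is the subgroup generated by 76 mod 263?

1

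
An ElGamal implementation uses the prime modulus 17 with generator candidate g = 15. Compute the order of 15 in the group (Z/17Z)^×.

8

The order of 15 must divide φ(17) = 17 − 1 = 16 = 2^4.
Divisors of 16: 1, 2, 4, 8, 16.
Evaluate successive powers at the divisors of 16:
15^1 ≡ 15 (mod 17)
15^2 ≡ 4 (mod 17)
15^4 ≡ 16 (mod 17)
15^8 ≡ 1 (mod 17) ✓
So ord_17(15) = 8.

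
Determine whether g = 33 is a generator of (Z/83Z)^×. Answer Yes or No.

φ(83) = 83 − 1 = 82 = 2 · 41.
Test 33^(82/q) mod 83 for each prime factor q of 82:
33^41 ≡ 1 (mod 83)  [q = 2: ≡ 1 ✗]
33^2 ≡ 10 (mod 83)  [q = 41: ≢ 1 ✓]
Since 33^41 ≡ 1, the order of 33 divides 41 < 82, so 33 is not a primitive root.

No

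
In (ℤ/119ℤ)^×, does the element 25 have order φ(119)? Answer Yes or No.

119 = 7 · 17 is a product of two distinct odd primes, so (Z/119Z)^× ≅ (Z/7Z)^× × (Z/17Z)^× is not cyclic.
No primitive root modulo 119 exists; in particular 25 is not one.

No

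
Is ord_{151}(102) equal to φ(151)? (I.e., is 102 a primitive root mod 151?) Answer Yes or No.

φ(151) = 151 − 1 = 150 = 2 · 3 · 5^2.
An element g generates (Z/151Z)^× iff g^(150/q) ≢ 1 (mod 151) for each prime q ∈ {2, 3, 5}.
102^75 ≡ 150 (mod 151)  [q = 2: ≢ 1 ✓]
102^50 ≡ 118 (mod 151)  [q = 3: ≢ 1 ✓]
102^30 ≡ 64 (mod 151)  [q = 5: ≢ 1 ✓]
All checks pass, so 102 has order 150 and is a primitive root modulo 151.

Yes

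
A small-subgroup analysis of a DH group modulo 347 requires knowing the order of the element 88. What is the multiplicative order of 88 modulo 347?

ord(88) | φ(347) = 347 − 1 = 346 = 2 · 173.
Divisors of 346: 1, 2, 173, 346.
Test each divisor d:
88^1 ≡ 88 (mod 347)
88^2 ≡ 110 (mod 347)
88^173 ≡ 346 (mod 347)
88^346 ≡ 1 (mod 347) ✓
Therefore the multiplicative order of 88 modulo 347 is 346.

346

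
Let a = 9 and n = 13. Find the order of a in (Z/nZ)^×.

By Lagrange's theorem, ord_13(9) divides φ(13) = 13 − 1 = 12 = 2^2 · 3.
Divisors of 12: 1, 2, 3, 4, 6, 12.
Compute 9^d (mod 13) for the divisors d until we hit 1:
9^1 ≡ 9
9^2 ≡ 3
9^3 ≡ 1
Therefore the multiplicative order of 9 modulo 13 is 3.

3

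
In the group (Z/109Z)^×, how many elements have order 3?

φ(109) = 109 − 1 = 108 = 2^2 · 3^3.
Since (Z/109Z)^× is cyclic of order 108, the number of elements of order d is φ(d) when d | 108 and 0 otherwise.
3 | 108, and φ(3) = 3 − 1 = 2.

2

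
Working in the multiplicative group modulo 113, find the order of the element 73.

16

ord(73) | φ(113) = 113 − 1 = 112 = 2^4 · 7.
Divisors of 112: 1, 2, 4, 7, 8, 14, 16, 28, 56, 112.
Compute 73^d (mod 113) for the divisors d until we hit 1:
73^1 ≡ 73
73^2 ≡ 18
73^4 ≡ 98
73^7 ≡ 65
73^8 ≡ 112
73^14 ≡ 44
73^16 ≡ 1
Hence ord(73) = 16.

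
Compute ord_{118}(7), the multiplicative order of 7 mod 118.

29

The order of 7 must divide φ(118) = φ(2)·φ(59) = 1·58 = 58 = 2 · 29.
Divisors of 58: 1, 2, 29, 58.
Check 7^d mod 118 for each divisor in increasing order:
7^1 ≡ 7 (mod 118)
7^2 ≡ 49 (mod 118)
7^29 ≡ 1 (mod 118) ✓
So ord_118(7) = 29.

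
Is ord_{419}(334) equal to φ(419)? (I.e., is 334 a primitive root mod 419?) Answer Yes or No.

No

φ(419) = 419 − 1 = 418 = 2 · 11 · 19.
334 is a primitive root mod 419 iff 334^(φ(419)/q) ≢ 1 for every prime q | φ(419), i.e. q ∈ {2, 11, 19}.
334^209 ≡ 1 (mod 419)  [q = 2: ≡ 1 ✗]
334^38 ≡ 169 (mod 419)  [q = 11: ≢ 1 ✓]
334^22 ≡ 1 (mod 419)  [q = 19: ≡ 1 ✗]
334^209 ≡ 1 shows ord(334) | 209, strictly less than φ(419); not a primitive root.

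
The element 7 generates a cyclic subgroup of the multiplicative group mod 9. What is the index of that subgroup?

2

By Lagrange's theorem, ord_9(7) divides φ(9) = φ(3^2) = 3·(3−1) = 6 = 2 · 3.
Divisors of 6: 1, 2, 3, 6.
Check 7^d mod 9 for each divisor in increasing order:
7^1 ≡ 7 (mod 9)
7^2 ≡ 4 (mod 9)
7^3 ≡ 1 (mod 9) ✓
The order of 7 is 3, so the subgroup it generates has 3 elements.
Index = |(Z/9Z)^×| / |⟨7⟩| = 6 / 3 = 2.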